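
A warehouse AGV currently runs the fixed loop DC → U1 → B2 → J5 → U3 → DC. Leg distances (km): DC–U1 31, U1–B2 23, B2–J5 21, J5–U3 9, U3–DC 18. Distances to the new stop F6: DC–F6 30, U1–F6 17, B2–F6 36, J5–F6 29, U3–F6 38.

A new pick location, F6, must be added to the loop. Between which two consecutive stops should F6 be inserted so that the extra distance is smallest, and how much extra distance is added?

Adding 16 km by placing F6 on the DC–U1 leg.

Insertion cost between consecutive stops i–j is d(i,F6) + d(F6,j) − d(i,j):
  between DC and U1: 30 + 17 − 31 = 16
  between U1 and B2: 17 + 36 − 23 = 30
  between B2 and J5: 36 + 29 − 21 = 44
  between J5 and U3: 29 + 38 − 9 = 58
  between U3 and DC: 38 + 30 − 18 = 50
Cheapest insertion is between DC and U1, adding 16.
New total = 102 + 16 = 118.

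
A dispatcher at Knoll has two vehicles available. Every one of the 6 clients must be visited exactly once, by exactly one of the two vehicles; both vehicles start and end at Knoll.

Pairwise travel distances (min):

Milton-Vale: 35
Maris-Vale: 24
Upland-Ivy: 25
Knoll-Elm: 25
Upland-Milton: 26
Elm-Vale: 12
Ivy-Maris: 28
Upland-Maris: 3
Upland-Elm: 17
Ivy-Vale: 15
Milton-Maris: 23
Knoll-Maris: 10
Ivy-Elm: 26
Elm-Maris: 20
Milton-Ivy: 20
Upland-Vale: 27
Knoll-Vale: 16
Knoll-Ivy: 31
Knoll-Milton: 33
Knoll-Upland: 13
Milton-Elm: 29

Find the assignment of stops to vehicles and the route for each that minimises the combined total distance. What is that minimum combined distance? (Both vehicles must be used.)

130 min — the smallest possible combined total.

Check every non-empty split of the stops between the two vehicles; for each half take its own optimal tour:
  {Upland} + {Milton, Ivy, Elm, Maris, Vale}: 26 + 105 = 131
  {Milton} + {Upland, Ivy, Elm, Maris, Vale}: 66 + 87 = 153
  {Upland, Milton} + {Ivy, Elm, Maris, Vale}: 72 + 87 = 159
  {Ivy} + {Upland, Milton, Elm, Maris, Vale}: 62 + 96 = 158
  {Upland, Ivy} + {Milton, Elm, Maris, Vale}: 69 + 90 = 159
  {Milton, Ivy} + {Upland, Elm, Maris, Vale}: 84 + 58 = 142
  … (31 splits in total)
  {Maris} + {Upland, Milton, Ivy, Elm, Vale}: 20 + 110 = 130  ← best
Best: vehicle 1 Knoll → Maris → Knoll = 20; vehicle 2 Knoll → Upland → Elm → Milton → Ivy → Vale → Knoll = 110; combined 130.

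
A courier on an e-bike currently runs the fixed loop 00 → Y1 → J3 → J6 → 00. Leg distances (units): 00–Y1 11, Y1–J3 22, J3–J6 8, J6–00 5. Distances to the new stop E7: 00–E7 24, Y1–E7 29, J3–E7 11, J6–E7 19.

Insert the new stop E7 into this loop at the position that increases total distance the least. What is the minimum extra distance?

+18 — insert E7 between Y1 and J3.

Insertion cost between consecutive stops i–j is d(i,E7) + d(E7,j) − d(i,j):
  between 00 and Y1: 24 + 29 − 11 = 42
  between Y1 and J3: 29 + 11 − 22 = 18
  between J3 and J6: 11 + 19 − 8 = 22
  between J6 and 00: 19 + 24 − 5 = 38
Cheapest insertion is between Y1 and J3, adding 18.
New total = 46 + 18 = 64.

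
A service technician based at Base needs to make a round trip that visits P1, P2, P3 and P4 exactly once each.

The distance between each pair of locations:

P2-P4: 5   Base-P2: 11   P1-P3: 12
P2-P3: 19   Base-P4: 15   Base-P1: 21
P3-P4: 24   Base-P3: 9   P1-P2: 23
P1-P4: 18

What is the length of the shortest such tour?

55 — the shortest possible round trip.

Base-P1-P2-P3-P4-Base: 21+23+19+24+15 = 102
Base-P1-P2-P4-P3-Base: 21+23+5+24+9 = 82
Base-P1-P3-P2-P4-Base: 21+12+19+5+15 = 72
Base-P1-P3-P4-P2-Base: 21+12+24+5+11 = 73
Base-P1-P4-P2-P3-Base: 21+18+5+19+9 = 72
Base-P1-P4-P3-P2-Base: 21+18+24+19+11 = 93
Base-P2-P1-P3-P4-Base: 11+23+12+24+15 = 85
Base-P2-P1-P4-P3-Base: 11+23+18+24+9 = 85
Base-P2-P3-P1-P4-Base: 11+19+12+18+15 = 75
Base-P2-P4-P1-P3-Base: 11+5+18+12+9 = 55
Base-P3-P1-P2-P4-Base: 9+12+23+5+15 = 64
Base-P3-P2-P1-P4-Base: 9+19+23+18+15 = 84
The minimum is 55.
One optimal route: Base → P2 → P4 → P1 → P3 → Base (or its reverse).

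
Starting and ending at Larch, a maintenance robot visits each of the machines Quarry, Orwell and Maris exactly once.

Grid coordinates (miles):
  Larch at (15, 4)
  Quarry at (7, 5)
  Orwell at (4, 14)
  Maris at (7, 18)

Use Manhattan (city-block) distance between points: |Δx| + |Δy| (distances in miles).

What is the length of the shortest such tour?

Larch→Quarry→Orwell→Maris→Larch: 9+12+7+22 = 50
Larch→Quarry→Maris→Orwell→Larch: 9+13+7+21 = 50
Larch→Orwell→Quarry→Maris→Larch: 21+12+13+22 = 68
The minimum is 50.
One optimal route: Larch → Quarry → Orwell → Maris → Larch (or its reverse).

50 miles — the shortest possible round trip.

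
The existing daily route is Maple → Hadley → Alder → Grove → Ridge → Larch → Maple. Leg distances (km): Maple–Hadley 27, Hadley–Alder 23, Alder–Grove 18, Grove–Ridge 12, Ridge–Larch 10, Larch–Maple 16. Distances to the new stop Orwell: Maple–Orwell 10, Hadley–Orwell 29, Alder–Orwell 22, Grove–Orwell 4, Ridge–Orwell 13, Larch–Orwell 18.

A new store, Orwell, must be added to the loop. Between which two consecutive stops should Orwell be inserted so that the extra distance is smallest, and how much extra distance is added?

Insertion cost between consecutive stops i–j is d(i,Orwell) + d(Orwell,j) − d(i,j):
  between Maple and Hadley: 10 + 29 − 27 = 12
  between Hadley and Alder: 29 + 22 − 23 = 28
  between Alder and Grove: 22 + 4 − 18 = 8
  between Grove and Ridge: 4 + 13 − 12 = 5
  between Ridge and Larch: 13 + 18 − 10 = 21
  between Larch and Maple: 18 + 10 − 16 = 12
Cheapest insertion is between Grove and Ridge, adding 5.
New total = 106 + 5 = 111.

+5 km — insert Orwell between Grove and Ridge.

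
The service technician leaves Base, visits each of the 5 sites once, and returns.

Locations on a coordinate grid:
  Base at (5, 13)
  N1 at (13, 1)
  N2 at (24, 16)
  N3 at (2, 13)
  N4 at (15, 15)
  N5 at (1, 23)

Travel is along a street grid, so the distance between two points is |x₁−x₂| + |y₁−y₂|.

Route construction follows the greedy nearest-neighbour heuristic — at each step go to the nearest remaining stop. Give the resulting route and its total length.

From Base: distances to unvisited — N3=3, N4=12, N5=14, N1=20, N2=22. Nearest is N3 (3).
From N3: distances to unvisited — N5=11, N4=15, N1=23, N2=25. Nearest is N5 (11).
From N5: distances to unvisited — N4=22, N2=30, N1=34. Nearest is N4 (22).
From N4: distances to unvisited — N2=10, N1=16. Nearest is N2 (10).
From N2: distances to unvisited — N1=26. Nearest is N1 (26).
Return N1→Base: 20.
Total = 3 + 11 + 22 + 10 + 26 + 20 = 92.

Nearest-neighbour total = 92; route Base → N3 → N5 → N4 → N2 → N1 → Base.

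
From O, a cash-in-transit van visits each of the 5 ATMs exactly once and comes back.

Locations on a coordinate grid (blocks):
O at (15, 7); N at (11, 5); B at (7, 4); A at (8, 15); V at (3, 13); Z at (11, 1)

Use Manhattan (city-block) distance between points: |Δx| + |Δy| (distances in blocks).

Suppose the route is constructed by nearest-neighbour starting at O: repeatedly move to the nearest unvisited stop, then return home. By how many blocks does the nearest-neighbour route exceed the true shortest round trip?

2 blocks longer than the optimal tour.

O: N=6, Z=10, B=11, A=15, V=18 ⇒ N
N: Z=4, B=5, A=13, V=16 ⇒ Z
Z: B=7, A=17, V=20 ⇒ B
B: A=12, V=13 ⇒ A
A: V=7 ⇒ V
NN route O → N → Z → B → A → V → O costs 54.
Optimal: O → N → Z → B → V → A → O costs 52 (by enumerating all 60 distinct tours).
Excess = 54 − 52 = 2.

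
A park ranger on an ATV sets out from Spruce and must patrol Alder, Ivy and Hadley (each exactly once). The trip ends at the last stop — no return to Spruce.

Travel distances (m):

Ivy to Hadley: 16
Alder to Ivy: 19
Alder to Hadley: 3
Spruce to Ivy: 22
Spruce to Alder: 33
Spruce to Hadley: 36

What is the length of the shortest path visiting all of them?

There are 3! = 6 possible orderings.
Spruce - Alder - Ivy - Hadley: 33+19+16 = 68
Spruce - Alder - Hadley - Ivy: 33+3+16 = 52
Spruce - Ivy - Alder - Hadley: 22+19+3 = 44
Spruce - Ivy - Hadley - Alder: 22+16+3 = 41
Spruce - Hadley - Alder - Ivy: 36+3+19 = 58
Spruce - Hadley - Ivy - Alder: 36+16+19 = 71
The minimum is 41.
One shortest path: Spruce → Ivy → Hadley → Alder.

41 m — the minimum one-way total.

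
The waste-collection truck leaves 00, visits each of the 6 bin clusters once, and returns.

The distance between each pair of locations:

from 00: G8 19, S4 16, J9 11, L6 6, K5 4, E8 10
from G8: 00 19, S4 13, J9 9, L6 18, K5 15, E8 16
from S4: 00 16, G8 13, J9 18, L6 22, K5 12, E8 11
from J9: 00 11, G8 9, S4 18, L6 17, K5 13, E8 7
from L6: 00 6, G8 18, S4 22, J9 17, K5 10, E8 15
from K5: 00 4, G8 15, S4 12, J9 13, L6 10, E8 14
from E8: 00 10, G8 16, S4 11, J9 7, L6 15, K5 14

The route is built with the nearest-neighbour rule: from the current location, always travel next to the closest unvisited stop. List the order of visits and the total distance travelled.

From 00: distances to unvisited — K5=4, L6=6, E8=10, J9=11, S4=16, G8=19. Nearest is K5 (4).
From K5: distances to unvisited — L6=10, S4=12, J9=13, E8=14, G8=15. Nearest is L6 (10).
From L6: distances to unvisited — E8=15, J9=17, G8=18, S4=22. Nearest is E8 (15).
From E8: distances to unvisited — J9=7, S4=11, G8=16. Nearest is J9 (7).
From J9: distances to unvisited — G8=9, S4=18. Nearest is G8 (9).
From G8: distances to unvisited — S4=13. Nearest is S4 (13).
Return S4→00: 16.
Total = 4 + 10 + 15 + 7 + 9 + 13 + 16 = 74.

74 along 00 → K5 → L6 → E8 → J9 → G8 → S4 → 00.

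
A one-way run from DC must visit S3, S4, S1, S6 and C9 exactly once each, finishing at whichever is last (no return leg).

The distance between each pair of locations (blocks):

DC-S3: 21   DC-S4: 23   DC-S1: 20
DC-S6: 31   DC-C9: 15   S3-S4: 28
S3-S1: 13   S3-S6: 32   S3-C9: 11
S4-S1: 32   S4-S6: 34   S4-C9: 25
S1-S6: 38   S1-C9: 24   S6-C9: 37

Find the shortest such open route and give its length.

There are 5! = 120 possible orderings.
DC → S3 → S4 → S1 → S6 → C9: 21+28+32+38+37 = 156
DC → S3 → S4 → S1 → C9 → S6: 21+28+32+24+37 = 142
DC → S3 → S4 → S6 → S1 → C9: 21+28+34+38+24 = 145
DC → S3 → S4 → S6 → C9 → S1: 21+28+34+37+24 = 144
DC → S3 → S4 → C9 → S1 → S6: 21+28+25+24+38 = 136
DC → S3 → S4 → C9 → S6 → S1: 21+28+25+37+38 = 149
DC → S3 → S1 → S4 → S6 → C9: 21+13+32+34+37 = 137
DC → S3 → S1 → S4 → C9 → S6: 21+13+32+25+37 = 128
DC → S3 → S1 → S6 → S4 → C9: 21+13+38+34+25 = 131
DC → S3 → S1 → S6 → C9 → S4: 21+13+38+37+25 = 134
DC → S3 → S1 → C9 → S4 → S6: 21+13+24+25+34 = 117
DC → S3 → S1 → C9 → S6 → S4: 21+13+24+37+34 = 129
DC → S3 → S6 → S4 → S1 → C9: 21+32+34+32+24 = 143
DC → S3 → S6 → S4 → C9 → S1: 21+32+34+25+24 = 136
… (106 more)
DC → S1 → S3 → C9 → S4 → S6: 20+13+11+25+34 = 103  ← best
The minimum is 103.
One shortest path: DC → S1 → S3 → C9 → S4 → S6.

103 blocks — the minimum one-way total.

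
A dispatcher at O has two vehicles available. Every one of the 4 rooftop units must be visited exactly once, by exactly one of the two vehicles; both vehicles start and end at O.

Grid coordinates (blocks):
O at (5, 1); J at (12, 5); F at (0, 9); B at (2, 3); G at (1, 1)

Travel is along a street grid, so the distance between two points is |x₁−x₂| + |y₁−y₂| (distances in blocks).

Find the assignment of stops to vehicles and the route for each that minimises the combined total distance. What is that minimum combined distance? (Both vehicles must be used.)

48 blocks — the smallest possible combined total.

Try each way of splitting the stops between the two vehicles (each non-empty) and, for each split, find the best tour for each vehicle:
  {J} + {F, B, G}: 22 + 26 = 48
  {F} + {J, B, G}: 26 + 30 = 56
  {J, F} + {B, G}: 40 + 12 = 52
  {B} + {J, F, G}: 10 + 40 = 50
  {J, B} + {F, G}: 28 + 26 = 54
  {F, B} + {J, G}: 26 + 30 = 56
  … (7 splits in total)
Best: vehicle 1 O → J → O = 22; vehicle 2 O → B → F → G → O = 26; combined 48.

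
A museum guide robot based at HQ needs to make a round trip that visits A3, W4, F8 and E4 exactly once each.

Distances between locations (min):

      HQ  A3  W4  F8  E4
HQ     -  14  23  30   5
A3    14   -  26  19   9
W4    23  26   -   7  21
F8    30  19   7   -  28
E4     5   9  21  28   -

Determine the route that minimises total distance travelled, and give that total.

There are 12 distinct closed tours to check (reversals are equivalent).
HQ→A3→W4→F8→E4→HQ: 14+26+7+28+5 = 80
HQ→A3→W4→E4→F8→HQ: 14+26+21+28+30 = 119
HQ→A3→F8→W4→E4→HQ: 14+19+7+21+5 = 66
HQ→A3→F8→E4→W4→HQ: 14+19+28+21+23 = 105
HQ→A3→E4→W4→F8→HQ: 14+9+21+7+30 = 81
HQ→A3→E4→F8→W4→HQ: 14+9+28+7+23 = 81
HQ→W4→A3→F8→E4→HQ: 23+26+19+28+5 = 101
HQ→W4→A3→E4→F8→HQ: 23+26+9+28+30 = 116
HQ→W4→F8→A3→E4→HQ: 23+7+19+9+5 = 63
HQ→W4→E4→A3→F8→HQ: 23+21+9+19+30 = 102
HQ→F8→A3→W4→E4→HQ: 30+19+26+21+5 = 101
HQ→F8→W4→A3→E4→HQ: 30+7+26+9+5 = 77
The minimum is 63.
One optimal route: HQ → W4 → F8 → A3 → E4 → HQ (or its reverse).

Minimum total distance: 63 min.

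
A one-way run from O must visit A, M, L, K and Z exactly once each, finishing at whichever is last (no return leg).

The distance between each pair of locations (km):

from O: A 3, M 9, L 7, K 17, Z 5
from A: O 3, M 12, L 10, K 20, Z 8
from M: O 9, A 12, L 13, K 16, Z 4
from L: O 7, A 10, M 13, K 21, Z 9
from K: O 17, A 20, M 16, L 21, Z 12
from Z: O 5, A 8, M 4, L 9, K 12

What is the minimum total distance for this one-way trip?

42 km — the minimum one-way total.

There are 5! = 120 possible orderings.
O - A - M - L - K - Z: 3+12+13+21+12 = 61
O - A - M - L - Z - K: 3+12+13+9+12 = 49
O - A - M - K - L - Z: 3+12+16+21+9 = 61
O - A - M - K - Z - L: 3+12+16+12+9 = 52
O - A - M - Z - L - K: 3+12+4+9+21 = 49
O - A - M - Z - K - L: 3+12+4+12+21 = 52
O - A - L - M - K - Z: 3+10+13+16+12 = 54
O - A - L - M - Z - K: 3+10+13+4+12 = 42
O - A - L - K - M - Z: 3+10+21+16+4 = 54
O - A - L - K - Z - M: 3+10+21+12+4 = 50
O - A - L - Z - M - K: 3+10+9+4+16 = 42
O - A - L - Z - K - M: 3+10+9+12+16 = 50
O - A - K - M - L - Z: 3+20+16+13+9 = 61
O - A - K - M - Z - L: 3+20+16+4+9 = 52
… (106 more)
The minimum is 42.
One shortest path: O → A → L → M → Z → K.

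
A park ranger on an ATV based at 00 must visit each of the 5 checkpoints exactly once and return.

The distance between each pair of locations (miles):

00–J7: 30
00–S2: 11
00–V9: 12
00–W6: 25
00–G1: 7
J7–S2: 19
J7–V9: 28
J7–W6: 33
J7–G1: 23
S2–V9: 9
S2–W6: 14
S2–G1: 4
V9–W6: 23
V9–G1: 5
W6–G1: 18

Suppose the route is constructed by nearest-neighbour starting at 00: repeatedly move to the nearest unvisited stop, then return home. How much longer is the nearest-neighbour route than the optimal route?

00: G1=7, S2=11, V9=12, W6=25, J7=30 ⇒ G1
G1: S2=4, V9=5, W6=18, J7=23 ⇒ S2
S2: V9=9, W6=14, J7=19 ⇒ V9
V9: W6=23, J7=28 ⇒ W6
W6: J7=33 ⇒ J7
NN route 00 → G1 → S2 → V9 → W6 → J7 → 00 costs 106.
Optimal: 00 → J7 → S2 → W6 → V9 → G1 → 00 costs 98 (by enumerating all 60 distinct tours).
Excess = 106 − 98 = 8.

8 miles longer than the optimal tour.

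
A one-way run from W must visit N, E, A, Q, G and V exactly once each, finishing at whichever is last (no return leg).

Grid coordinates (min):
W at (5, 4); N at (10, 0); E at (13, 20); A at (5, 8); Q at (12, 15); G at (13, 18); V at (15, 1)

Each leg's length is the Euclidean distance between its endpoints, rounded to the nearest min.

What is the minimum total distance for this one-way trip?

There are 6! = 720 possible orderings.
W - N - E - A - Q - G - V: 6+20+14+10+3+17 = 70
W - N - E - A - Q - V - G: 6+20+14+10+14+17 = 81
W - N - E - A - G - Q - V: 6+20+14+13+3+14 = 70
W - N - E - A - G - V - Q: 6+20+14+13+17+14 = 84
W - N - E - A - V - Q - G: 6+20+14+12+14+3 = 69
W - N - E - A - V - G - Q: 6+20+14+12+17+3 = 72
W - N - E - Q - A - G - V: 6+20+5+10+13+17 = 71
W - N - E - Q - A - V - G: 6+20+5+10+12+17 = 70
… (712 more)
W - A - N - V - Q - G - E: 4+9+5+14+3+2 = 37  ← best
The minimum is 37.
One shortest path: W → A → N → V → Q → G → E.

Shortest open route: 37 min.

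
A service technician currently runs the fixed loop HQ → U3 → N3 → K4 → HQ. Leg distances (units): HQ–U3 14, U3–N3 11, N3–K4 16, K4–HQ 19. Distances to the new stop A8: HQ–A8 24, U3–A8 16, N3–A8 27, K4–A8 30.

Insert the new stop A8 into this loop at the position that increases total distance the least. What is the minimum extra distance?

Insertion cost between consecutive stops i–j is d(i,A8) + d(A8,j) − d(i,j):
  between HQ and U3: 24 + 16 − 14 = 26
  between U3 and N3: 16 + 27 − 11 = 32
  between N3 and K4: 27 + 30 − 16 = 41
  between K4 and HQ: 30 + 24 − 19 = 35
Cheapest insertion is between HQ and U3, adding 26.
New total = 60 + 26 = 86.

+26 — insert A8 between HQ and U3.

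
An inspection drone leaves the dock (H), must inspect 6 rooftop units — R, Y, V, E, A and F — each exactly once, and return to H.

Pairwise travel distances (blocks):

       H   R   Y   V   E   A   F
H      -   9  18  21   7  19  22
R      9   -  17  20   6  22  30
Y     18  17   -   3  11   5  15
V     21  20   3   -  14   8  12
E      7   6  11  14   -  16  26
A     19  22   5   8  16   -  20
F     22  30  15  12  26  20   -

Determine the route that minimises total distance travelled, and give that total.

Minimum total distance: 73 blocks.

With 6 stops there are 6!/2 = 360 distinct round trips (a route and its reverse cost the same).
H-R-Y-V-E-A-F-H: 9+17+3+14+16+20+22 = 101
H-R-Y-V-E-F-A-H: 9+17+3+14+26+20+19 = 108
H-R-Y-V-A-E-F-H: 9+17+3+8+16+26+22 = 101
H-R-Y-V-A-F-E-H: 9+17+3+8+20+26+7 = 90
H-R-Y-V-F-E-A-H: 9+17+3+12+26+16+19 = 102
H-R-Y-V-F-A-E-H: 9+17+3+12+20+16+7 = 84
H-R-Y-E-V-A-F-H: 9+17+11+14+8+20+22 = 101
H-R-Y-E-V-F-A-H: 9+17+11+14+12+20+19 = 102
… (352 more)
H-R-E-Y-A-V-F-H: 9+6+11+5+8+12+22 = 73  ← best
The minimum is 73.
One optimal route: H → R → E → Y → A → V → F → H (or its reverse).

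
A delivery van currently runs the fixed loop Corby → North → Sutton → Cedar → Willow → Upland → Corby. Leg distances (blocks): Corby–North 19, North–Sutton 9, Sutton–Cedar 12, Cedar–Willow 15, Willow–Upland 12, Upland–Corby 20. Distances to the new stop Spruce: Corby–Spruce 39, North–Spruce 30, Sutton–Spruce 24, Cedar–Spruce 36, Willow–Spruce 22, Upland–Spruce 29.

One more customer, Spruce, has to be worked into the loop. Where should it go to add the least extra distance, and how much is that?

Insertion cost between consecutive stops i–j is d(i,Spruce) + d(Spruce,j) − d(i,j):
  between Corby and North: 39 + 30 − 19 = 50
  between North and Sutton: 30 + 24 − 9 = 45
  between Sutton and Cedar: 24 + 36 − 12 = 48
  between Cedar and Willow: 36 + 22 − 15 = 43
  between Willow and Upland: 22 + 29 − 12 = 39
  between Upland and Corby: 29 + 39 − 20 = 48
Cheapest insertion is between Willow and Upland, adding 39.
New total = 87 + 39 = 126.

Minimum extra distance: 39 blocks, inserting Spruce between Willow and Upland.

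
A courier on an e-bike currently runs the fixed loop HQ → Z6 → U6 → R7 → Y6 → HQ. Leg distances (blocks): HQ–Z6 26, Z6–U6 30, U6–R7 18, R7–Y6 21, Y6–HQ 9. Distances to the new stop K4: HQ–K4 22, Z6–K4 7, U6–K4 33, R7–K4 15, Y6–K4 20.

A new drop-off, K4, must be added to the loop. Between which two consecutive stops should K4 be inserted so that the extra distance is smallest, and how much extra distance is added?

Insertion cost between consecutive stops i–j is d(i,K4) + d(K4,j) − d(i,j):
  between HQ and Z6: 22 + 7 − 26 = 3
  between Z6 and U6: 7 + 33 − 30 = 10
  between U6 and R7: 33 + 15 − 18 = 30
  between R7 and Y6: 15 + 20 − 21 = 14
  between Y6 and HQ: 20 + 22 − 9 = 33
Cheapest insertion is between HQ and Z6, adding 3.
New total = 104 + 3 = 107.

+3 blocks — insert K4 between HQ and Z6.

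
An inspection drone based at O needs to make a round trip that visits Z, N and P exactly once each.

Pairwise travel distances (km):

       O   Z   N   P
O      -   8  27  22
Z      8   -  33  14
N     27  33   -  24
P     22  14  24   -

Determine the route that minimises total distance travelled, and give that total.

There are 3 distinct closed tours to check (reversals are equivalent).
O - Z - N - P - O: 8+33+24+22 = 87
O - Z - P - N - O: 8+14+24+27 = 73
O - N - Z - P - O: 27+33+14+22 = 96
The minimum is 73.
One optimal route: O → Z → P → N → O (or its reverse).

73 km — the shortest possible round trip.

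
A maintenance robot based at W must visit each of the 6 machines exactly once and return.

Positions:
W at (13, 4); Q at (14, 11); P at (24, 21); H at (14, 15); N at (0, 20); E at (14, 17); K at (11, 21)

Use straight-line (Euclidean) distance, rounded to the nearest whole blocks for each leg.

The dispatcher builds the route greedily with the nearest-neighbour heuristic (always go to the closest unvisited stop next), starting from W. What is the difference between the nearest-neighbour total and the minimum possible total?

W: Q=7, H=11, E=13, K=17, P=20, N=21 ⇒ Q
Q: H=4, E=6, K=10, P=14, N=17 ⇒ H
H: E=2, K=7, P=12, N=15 ⇒ E
E: K=5, P=11, N=14 ⇒ K
K: N=11, P=13 ⇒ N
N: P=24 ⇒ P
NN route W → Q → H → E → K → N → P → W costs 73.
Optimal: W → Q → H → E → P → K → N → W costs 69 (by enumerating all 360 distinct tours).
Excess = 73 − 69 = 4.

Excess over optimum: 4 blocks.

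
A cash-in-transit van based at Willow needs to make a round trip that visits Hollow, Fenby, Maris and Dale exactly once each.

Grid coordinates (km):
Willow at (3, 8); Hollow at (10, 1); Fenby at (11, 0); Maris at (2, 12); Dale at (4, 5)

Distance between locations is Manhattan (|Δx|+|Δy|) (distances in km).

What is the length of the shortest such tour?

Willow→Hollow→Fenby→Maris→Dale→Willow: 14+2+21+9+4 = 50
Willow→Hollow→Fenby→Dale→Maris→Willow: 14+2+12+9+5 = 42
Willow→Hollow→Maris→Fenby→Dale→Willow: 14+19+21+12+4 = 70
Willow→Hollow→Maris→Dale→Fenby→Willow: 14+19+9+12+16 = 70
Willow→Hollow→Dale→Fenby→Maris→Willow: 14+10+12+21+5 = 62
Willow→Hollow→Dale→Maris→Fenby→Willow: 14+10+9+21+16 = 70
Willow→Fenby→Hollow→Maris→Dale→Willow: 16+2+19+9+4 = 50
Willow→Fenby→Hollow→Dale→Maris→Willow: 16+2+10+9+5 = 42
Willow→Fenby→Maris→Hollow→Dale→Willow: 16+21+19+10+4 = 70
Willow→Fenby→Dale→Hollow→Maris→Willow: 16+12+10+19+5 = 62
Willow→Maris→Hollow→Fenby→Dale→Willow: 5+19+2+12+4 = 42
Willow→Maris→Fenby→Hollow→Dale→Willow: 5+21+2+10+4 = 42
The minimum is 42.
One optimal route: Willow → Hollow → Fenby → Dale → Maris → Willow (or its reverse).

42 km — the shortest possible round trip.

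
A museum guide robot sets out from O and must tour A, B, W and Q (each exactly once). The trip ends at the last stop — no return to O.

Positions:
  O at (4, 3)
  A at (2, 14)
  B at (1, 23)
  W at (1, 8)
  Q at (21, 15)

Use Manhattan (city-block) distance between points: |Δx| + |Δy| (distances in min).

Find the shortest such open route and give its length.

Shortest open route: 53 min.

There are 4! = 24 possible orderings.
O → A → B → W → Q: 13+10+15+27 = 65
O → A → B → Q → W: 13+10+28+27 = 78
O → A → W → B → Q: 13+7+15+28 = 63
O → A → W → Q → B: 13+7+27+28 = 75
O → A → Q → B → W: 13+20+28+15 = 76
O → A → Q → W → B: 13+20+27+15 = 75
O → B → A → W → Q: 23+10+7+27 = 67
O → B → A → Q → W: 23+10+20+27 = 80
O → B → W → A → Q: 23+15+7+20 = 65
O → B → W → Q → A: 23+15+27+20 = 85
O → B → Q → A → W: 23+28+20+7 = 78
O → B → Q → W → A: 23+28+27+7 = 85
O → W → A → B → Q: 8+7+10+28 = 53
O → W → A → Q → B: 8+7+20+28 = 63
… (10 more)
The minimum is 53.
One shortest path: O → W → A → B → Q.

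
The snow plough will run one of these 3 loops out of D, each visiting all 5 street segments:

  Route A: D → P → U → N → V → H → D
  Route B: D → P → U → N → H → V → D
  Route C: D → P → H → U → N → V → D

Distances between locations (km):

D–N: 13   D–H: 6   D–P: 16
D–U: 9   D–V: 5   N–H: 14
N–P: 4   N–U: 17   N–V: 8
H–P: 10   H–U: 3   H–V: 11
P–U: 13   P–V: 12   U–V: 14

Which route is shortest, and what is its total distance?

Shortest is Route C, total 59 km.

Route A: 16 + 13 + 17 + 8 + 11 + 6 = 71
Route B: 16 + 13 + 17 + 14 + 11 + 5 = 76
Route C: 16 + 10 + 3 + 17 + 8 + 5 = 59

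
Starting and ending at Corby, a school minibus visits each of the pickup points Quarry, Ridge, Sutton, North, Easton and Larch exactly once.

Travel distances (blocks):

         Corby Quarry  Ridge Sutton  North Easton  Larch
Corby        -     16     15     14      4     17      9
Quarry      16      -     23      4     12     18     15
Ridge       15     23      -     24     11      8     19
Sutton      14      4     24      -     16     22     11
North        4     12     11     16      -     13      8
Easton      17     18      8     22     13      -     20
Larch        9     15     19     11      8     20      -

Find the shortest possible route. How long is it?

Corby → Quarry → Ridge → Sutton → North → Easton → Larch → Corby: 16+23+24+16+13+20+9 = 121
Corby → Quarry → Ridge → Sutton → North → Larch → Easton → Corby: 16+23+24+16+8+20+17 = 124
Corby → Quarry → Ridge → Sutton → Easton → North → Larch → Corby: 16+23+24+22+13+8+9 = 115
Corby → Quarry → Ridge → Sutton → Easton → Larch → North → Corby: 16+23+24+22+20+8+4 = 117
Corby → Quarry → Ridge → Sutton → Larch → North → Easton → Corby: 16+23+24+11+8+13+17 = 112
Corby → Quarry → Ridge → Sutton → Larch → Easton → North → Corby: 16+23+24+11+20+13+4 = 111
Corby → Quarry → Ridge → North → Sutton → Easton → Larch → Corby: 16+23+11+16+22+20+9 = 117
Corby → Quarry → Ridge → North → Sutton → Larch → Easton → Corby: 16+23+11+16+11+20+17 = 114
… (352 more)
Corby → North → Ridge → Easton → Quarry → Sutton → Larch → Corby: 4+11+8+18+4+11+9 = 65  ← best
The minimum is 65.
One optimal route: Corby → North → Ridge → Easton → Quarry → Sutton → Larch → Corby (or its reverse).

Shortest round trip = 65 blocks.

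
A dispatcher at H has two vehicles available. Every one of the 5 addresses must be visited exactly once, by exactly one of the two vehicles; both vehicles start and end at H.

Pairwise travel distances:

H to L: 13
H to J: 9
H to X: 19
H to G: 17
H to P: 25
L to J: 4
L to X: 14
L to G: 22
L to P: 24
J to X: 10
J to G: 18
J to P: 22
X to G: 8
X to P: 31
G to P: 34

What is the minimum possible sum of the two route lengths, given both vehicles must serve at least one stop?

Check every non-empty split of the stops between the two vehicles; for each half take its own optimal tour:
  {L} + {J, X, G, P}: 26 + 82 = 108
  {J} + {L, X, G, P}: 18 + 88 = 106
  {L, J} + {X, G, P}: 26 + 81 = 107
  {X} + {L, J, G, P}: 38 + 88 = 126
  {L, X} + {J, G, P}: 46 + 82 = 128
  {J, X} + {L, G, P}: 38 + 88 = 126
  … (15 splits in total)
  {L, J, X, G} + {P}: 52 + 50 = 102  ← best
Best: vehicle 1 H → L → J → X → G → H = 52; vehicle 2 H → P → H = 50; combined 102.

Minimum combined distance: 102.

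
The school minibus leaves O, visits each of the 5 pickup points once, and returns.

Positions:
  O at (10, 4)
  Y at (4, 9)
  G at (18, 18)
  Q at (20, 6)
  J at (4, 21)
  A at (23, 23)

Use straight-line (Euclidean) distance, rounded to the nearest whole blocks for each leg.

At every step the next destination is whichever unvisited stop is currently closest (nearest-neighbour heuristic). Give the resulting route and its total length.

68 blocks along O → Y → J → G → A → Q → O.

O → [Y:8 / Q:10 / G:16 / J:18 / A:23] → Y (8)
Y → [J:12 / Q:16 / G:17 / A:24] → J (12)
J → [G:14 / A:19 / Q:22] → G (14)
G → [A:7 / Q:12] → A (7)
A → [Q:17] → Q (17)
Return Q→O: 10.
Total = 8 + 12 + 14 + 7 + 17 + 10 = 68.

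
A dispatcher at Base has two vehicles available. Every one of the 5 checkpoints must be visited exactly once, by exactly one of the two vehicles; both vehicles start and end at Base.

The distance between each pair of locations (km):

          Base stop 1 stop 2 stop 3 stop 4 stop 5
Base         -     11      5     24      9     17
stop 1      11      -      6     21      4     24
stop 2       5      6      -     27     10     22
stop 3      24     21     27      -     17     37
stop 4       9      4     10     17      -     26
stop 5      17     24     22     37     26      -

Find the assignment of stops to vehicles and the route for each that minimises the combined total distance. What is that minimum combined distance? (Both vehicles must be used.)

Minimum combined distance: 90 km.

Check every non-empty split of the stops between the two vehicles; for each half take its own optimal tour:
  {stop 1} + {stop 2, stop 3, stop 4, stop 5}: 22 + 86 = 108
  {stop 2} + {stop 1, stop 3, stop 4, stop 5}: 10 + 86 = 96
  {stop 1, stop 2} + {stop 3, stop 4, stop 5}: 22 + 80 = 102
  {stop 3} + {stop 1, stop 2, stop 4, stop 5}: 48 + 58 = 106
  {stop 1, stop 3} + {stop 2, stop 4, stop 5}: 56 + 58 = 114
  {stop 2, stop 3} + {stop 1, stop 4, stop 5}: 56 + 54 = 110
  … (15 splits in total)
  {stop 1, stop 2, stop 3, stop 4} + {stop 5}: 56 + 34 = 90  ← best
Best: vehicle 1 Base → stop 2 → stop 1 → stop 4 → stop 3 → Base = 56; vehicle 2 Base → stop 5 → Base = 34; combined 90.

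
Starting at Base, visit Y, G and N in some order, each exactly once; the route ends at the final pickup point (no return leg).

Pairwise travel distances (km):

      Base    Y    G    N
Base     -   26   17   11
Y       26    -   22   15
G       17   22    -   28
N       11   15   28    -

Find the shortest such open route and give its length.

Minimum one-way distance = 48 km.

There are 3! = 6 possible orderings.
Base→Y→G→N: 26+22+28 = 76
Base→Y→N→G: 26+15+28 = 69
Base→G→Y→N: 17+22+15 = 54
Base→G→N→Y: 17+28+15 = 60
Base→N→Y→G: 11+15+22 = 48
Base→N→G→Y: 11+28+22 = 61
The minimum is 48.
One shortest path: Base → N → Y → G.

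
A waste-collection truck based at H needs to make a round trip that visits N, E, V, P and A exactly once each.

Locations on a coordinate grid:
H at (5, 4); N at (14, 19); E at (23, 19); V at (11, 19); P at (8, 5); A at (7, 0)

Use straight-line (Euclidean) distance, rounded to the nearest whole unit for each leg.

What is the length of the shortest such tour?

There are 60 distinct closed tours to check (reversals are equivalent).
H→N→E→V→P→A→H: 17+9+12+14+5+4 = 61
H→N→E→V→A→P→H: 17+9+12+19+5+3 = 65
H→N→E→P→V→A→H: 17+9+21+14+19+4 = 84
H→N→E→P→A→V→H: 17+9+21+5+19+16 = 87
H→N→E→A→V→P→H: 17+9+25+19+14+3 = 87
H→N→E→A→P→V→H: 17+9+25+5+14+16 = 86
H→N→V→E→P→A→H: 17+3+12+21+5+4 = 62
H→N→V→E→A→P→H: 17+3+12+25+5+3 = 65
H→N→V→P→E→A→H: 17+3+14+21+25+4 = 84
H→N→V→P→A→E→H: 17+3+14+5+25+23 = 87
H→N→V→A→E→P→H: 17+3+19+25+21+3 = 88
H→N→V→A→P→E→H: 17+3+19+5+21+23 = 88
H→N→P→E→V→A→H: 17+15+21+12+19+4 = 88
H→N→P→E→A→V→H: 17+15+21+25+19+16 = 113
… (46 more)
H→E→N→V→P→A→H: 23+9+3+14+5+4 = 58  ← best
The minimum is 58.
One optimal route: H → E → N → V → P → A → H (or its reverse).

Shortest round trip = 58.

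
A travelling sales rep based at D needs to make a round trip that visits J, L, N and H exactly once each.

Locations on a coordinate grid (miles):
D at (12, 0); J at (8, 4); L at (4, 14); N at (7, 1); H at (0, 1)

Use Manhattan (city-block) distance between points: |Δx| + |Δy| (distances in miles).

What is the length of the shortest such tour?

D - J - L - N - H - D: 8+14+16+7+13 = 58
D - J - L - H - N - D: 8+14+17+7+6 = 52
D - J - N - L - H - D: 8+4+16+17+13 = 58
D - J - N - H - L - D: 8+4+7+17+22 = 58
D - J - H - L - N - D: 8+11+17+16+6 = 58
D - J - H - N - L - D: 8+11+7+16+22 = 64
D - L - J - N - H - D: 22+14+4+7+13 = 60
D - L - J - H - N - D: 22+14+11+7+6 = 60
D - L - N - J - H - D: 22+16+4+11+13 = 66
D - L - H - J - N - D: 22+17+11+4+6 = 60
D - N - J - L - H - D: 6+4+14+17+13 = 54
D - N - L - J - H - D: 6+16+14+11+13 = 60
The minimum is 52.
One optimal route: D → J → L → H → N → D (or its reverse).

Shortest round trip = 52 miles.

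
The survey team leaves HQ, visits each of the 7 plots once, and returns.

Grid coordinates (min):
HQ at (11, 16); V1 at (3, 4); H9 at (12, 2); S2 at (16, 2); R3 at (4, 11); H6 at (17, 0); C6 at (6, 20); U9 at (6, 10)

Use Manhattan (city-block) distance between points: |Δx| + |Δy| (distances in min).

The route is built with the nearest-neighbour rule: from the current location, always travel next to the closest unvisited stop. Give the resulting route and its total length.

HQ → [C6:9 / U9:11 / R3:12 / H9:15 / S2:19 / V1:20 / H6:22] → C6 (9)
C6 → [U9:10 / R3:11 / V1:19 / H9:24 / S2:28 / H6:31] → U9 (10)
U9 → [R3:3 / V1:9 / H9:14 / S2:18 / H6:21] → R3 (3)
R3 → [V1:8 / H9:17 / S2:21 / H6:24] → V1 (8)
V1 → [H9:11 / S2:15 / H6:18] → H9 (11)
H9 → [S2:4 / H6:7] → S2 (4)
S2 → [H6:3] → H6 (3)
Return H6→HQ: 22.
Total = 9 + 10 + 3 + 8 + 11 + 4 + 3 + 22 = 70.

70 min along HQ → C6 → U9 → R3 → V1 → H9 → S2 → H6 → HQ.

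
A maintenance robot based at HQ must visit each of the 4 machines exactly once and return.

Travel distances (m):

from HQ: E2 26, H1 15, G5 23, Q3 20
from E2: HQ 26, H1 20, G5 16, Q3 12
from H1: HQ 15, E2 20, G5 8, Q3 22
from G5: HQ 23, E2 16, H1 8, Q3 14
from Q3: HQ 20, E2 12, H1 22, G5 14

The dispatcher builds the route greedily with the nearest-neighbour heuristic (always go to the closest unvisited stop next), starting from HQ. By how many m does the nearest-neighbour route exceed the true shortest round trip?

Excess over optimum: 4 m.

From HQ: H1=15, Q3=20, G5=23, E2=26 → choose H1 (15).
From H1: G5=8, E2=20, Q3=22 → choose G5 (8).
From G5: Q3=14, E2=16 → choose Q3 (14).
From Q3: E2=12 → choose E2 (12).
NN route HQ → H1 → G5 → Q3 → E2 → HQ costs 75.
Optimal: HQ → H1 → G5 → E2 → Q3 → HQ costs 71 (by enumerating all 12 distinct tours).
Excess = 75 − 71 = 4.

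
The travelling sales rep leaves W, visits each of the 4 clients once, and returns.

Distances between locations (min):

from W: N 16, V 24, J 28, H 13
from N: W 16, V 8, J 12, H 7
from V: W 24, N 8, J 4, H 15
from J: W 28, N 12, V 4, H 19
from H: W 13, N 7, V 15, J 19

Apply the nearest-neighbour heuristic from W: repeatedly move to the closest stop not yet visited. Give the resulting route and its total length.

Nearest-neighbour total = 60 min; route W → H → N → V → J → W.

At W the remaining stops are H 13, N 16, V 24, J 28; go to H.
At H the remaining stops are N 7, V 15, J 19; go to N.
At N the remaining stops are V 8, J 12; go to V.
At V the remaining stops are J 4; go to J.
Return J→W: 28.
Total = 13 + 7 + 8 + 4 + 28 = 60.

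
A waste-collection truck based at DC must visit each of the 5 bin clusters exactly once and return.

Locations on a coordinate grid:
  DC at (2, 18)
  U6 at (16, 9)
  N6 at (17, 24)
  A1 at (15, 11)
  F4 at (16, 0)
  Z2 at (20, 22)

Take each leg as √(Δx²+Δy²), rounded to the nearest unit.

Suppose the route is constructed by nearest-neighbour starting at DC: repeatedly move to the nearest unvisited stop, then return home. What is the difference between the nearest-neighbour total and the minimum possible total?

Excess over optimum: 2.

From DC: A1=15, N6=16, U6=17, Z2=18, F4=23 → choose A1 (15).
From A1: U6=2, F4=11, Z2=12, N6=13 → choose U6 (2).
From U6: F4=9, Z2=14, N6=15 → choose F4 (9).
From F4: Z2=22, N6=24 → choose Z2 (22).
From Z2: N6=4 → choose N6 (4).
NN route DC → A1 → U6 → F4 → Z2 → N6 → DC costs 68.
Optimal: DC → N6 → Z2 → A1 → U6 → F4 → DC costs 66 (by enumerating all 60 distinct tours).
Excess = 68 − 66 = 2.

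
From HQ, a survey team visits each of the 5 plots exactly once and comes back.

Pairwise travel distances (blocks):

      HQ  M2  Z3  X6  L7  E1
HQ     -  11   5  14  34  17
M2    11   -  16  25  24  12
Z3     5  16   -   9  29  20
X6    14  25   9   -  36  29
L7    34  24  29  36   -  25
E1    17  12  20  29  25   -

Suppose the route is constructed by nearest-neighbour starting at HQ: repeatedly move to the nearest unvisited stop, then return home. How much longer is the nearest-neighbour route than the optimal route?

HQ: Z3=5, M2=11, X6=14, E1=17, L7=34 ⇒ Z3
Z3: X6=9, M2=16, E1=20, L7=29 ⇒ X6
X6: M2=25, E1=29, L7=36 ⇒ M2
M2: E1=12, L7=24 ⇒ E1
E1: L7=25 ⇒ L7
NN route HQ → Z3 → X6 → M2 → E1 → L7 → HQ costs 110.
Optimal: HQ → M2 → E1 → L7 → X6 → Z3 → HQ costs 98 (by enumerating all 60 distinct tours).
Excess = 110 − 98 = 12.

The nearest-neighbour route is 12 blocks longer than optimal.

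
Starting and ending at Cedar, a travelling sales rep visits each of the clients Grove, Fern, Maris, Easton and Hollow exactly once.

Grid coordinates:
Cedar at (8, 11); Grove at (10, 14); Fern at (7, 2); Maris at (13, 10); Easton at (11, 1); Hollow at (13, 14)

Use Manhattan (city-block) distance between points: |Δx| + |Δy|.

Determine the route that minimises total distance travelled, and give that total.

With 5 stops there are 5!/2 = 60 distinct round trips (a route and its reverse cost the same).
Cedar → Grove → Fern → Maris → Easton → Hollow → Cedar: 5+15+14+11+15+8 = 68
Cedar → Grove → Fern → Maris → Hollow → Easton → Cedar: 5+15+14+4+15+13 = 66
Cedar → Grove → Fern → Easton → Maris → Hollow → Cedar: 5+15+5+11+4+8 = 48
Cedar → Grove → Fern → Easton → Hollow → Maris → Cedar: 5+15+5+15+4+6 = 50
Cedar → Grove → Fern → Hollow → Maris → Easton → Cedar: 5+15+18+4+11+13 = 66
Cedar → Grove → Fern → Hollow → Easton → Maris → Cedar: 5+15+18+15+11+6 = 70
Cedar → Grove → Maris → Fern → Easton → Hollow → Cedar: 5+7+14+5+15+8 = 54
Cedar → Grove → Maris → Fern → Hollow → Easton → Cedar: 5+7+14+18+15+13 = 72
Cedar → Grove → Maris → Easton → Fern → Hollow → Cedar: 5+7+11+5+18+8 = 54
Cedar → Grove → Maris → Easton → Hollow → Fern → Cedar: 5+7+11+15+18+10 = 66
Cedar → Grove → Maris → Hollow → Fern → Easton → Cedar: 5+7+4+18+5+13 = 52
Cedar → Grove → Maris → Hollow → Easton → Fern → Cedar: 5+7+4+15+5+10 = 46
Cedar → Grove → Easton → Fern → Maris → Hollow → Cedar: 5+14+5+14+4+8 = 50
Cedar → Grove → Easton → Fern → Hollow → Maris → Cedar: 5+14+5+18+4+6 = 52
… (46 more)
Cedar → Grove → Hollow → Maris → Easton → Fern → Cedar: 5+3+4+11+5+10 = 38  ← best
The minimum is 38.
One optimal route: Cedar → Grove → Hollow → Maris → Easton → Fern → Cedar (or its reverse).

Shortest round trip = 38.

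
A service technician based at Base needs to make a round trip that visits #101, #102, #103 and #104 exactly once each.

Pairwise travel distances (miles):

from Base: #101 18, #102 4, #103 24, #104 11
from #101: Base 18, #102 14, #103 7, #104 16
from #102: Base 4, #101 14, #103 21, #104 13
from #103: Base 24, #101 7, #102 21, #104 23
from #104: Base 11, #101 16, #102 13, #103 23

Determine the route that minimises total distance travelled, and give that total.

With 4 stops there are 4!/2 = 12 distinct round trips (a route and its reverse cost the same).
Base→#101→#102→#103→#104→Base: 18+14+21+23+11 = 87
Base→#101→#102→#104→#103→Base: 18+14+13+23+24 = 92
Base→#101→#103→#102→#104→Base: 18+7+21+13+11 = 70
Base→#101→#103→#104→#102→Base: 18+7+23+13+4 = 65
Base→#101→#104→#102→#103→Base: 18+16+13+21+24 = 92
Base→#101→#104→#103→#102→Base: 18+16+23+21+4 = 82
Base→#102→#101→#103→#104→Base: 4+14+7+23+11 = 59
Base→#102→#101→#104→#103→Base: 4+14+16+23+24 = 81
Base→#102→#103→#101→#104→Base: 4+21+7+16+11 = 59
Base→#102→#104→#101→#103→Base: 4+13+16+7+24 = 64
Base→#103→#101→#102→#104→Base: 24+7+14+13+11 = 69
Base→#103→#102→#101→#104→Base: 24+21+14+16+11 = 86
The minimum is 59.
One optimal route: Base → #102 → #101 → #103 → #104 → Base (or its reverse).

Minimum total distance: 59 miles.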